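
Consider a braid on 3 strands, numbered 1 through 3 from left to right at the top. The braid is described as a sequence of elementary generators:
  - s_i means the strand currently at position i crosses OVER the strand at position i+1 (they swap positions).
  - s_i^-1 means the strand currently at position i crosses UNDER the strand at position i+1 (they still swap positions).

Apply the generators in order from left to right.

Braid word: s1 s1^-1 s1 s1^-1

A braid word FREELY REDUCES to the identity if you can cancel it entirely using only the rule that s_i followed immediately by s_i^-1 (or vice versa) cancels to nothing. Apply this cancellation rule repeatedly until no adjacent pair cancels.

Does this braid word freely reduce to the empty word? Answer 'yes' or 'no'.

Answer: yes

Derivation:
Gen 1 (s1): push. Stack: [s1]
Gen 2 (s1^-1): cancels prior s1. Stack: []
Gen 3 (s1): push. Stack: [s1]
Gen 4 (s1^-1): cancels prior s1. Stack: []
Reduced word: (empty)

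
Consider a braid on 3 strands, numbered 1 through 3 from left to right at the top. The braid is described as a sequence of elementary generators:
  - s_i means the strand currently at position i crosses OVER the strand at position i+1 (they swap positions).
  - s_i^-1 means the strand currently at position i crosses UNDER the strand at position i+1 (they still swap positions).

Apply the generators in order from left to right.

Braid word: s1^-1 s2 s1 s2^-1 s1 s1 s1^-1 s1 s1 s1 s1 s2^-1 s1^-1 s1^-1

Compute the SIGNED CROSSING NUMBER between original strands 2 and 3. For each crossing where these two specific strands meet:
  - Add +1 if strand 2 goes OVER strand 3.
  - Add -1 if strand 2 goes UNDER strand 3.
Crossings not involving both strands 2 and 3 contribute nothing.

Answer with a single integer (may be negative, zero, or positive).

Answer: 2

Derivation:
Gen 1: crossing 1x2. Both 2&3? no. Sum: 0
Gen 2: crossing 1x3. Both 2&3? no. Sum: 0
Gen 3: 2 over 3. Both 2&3? yes. Contrib: +1. Sum: 1
Gen 4: crossing 2x1. Both 2&3? no. Sum: 1
Gen 5: crossing 3x1. Both 2&3? no. Sum: 1
Gen 6: crossing 1x3. Both 2&3? no. Sum: 1
Gen 7: crossing 3x1. Both 2&3? no. Sum: 1
Gen 8: crossing 1x3. Both 2&3? no. Sum: 1
Gen 9: crossing 3x1. Both 2&3? no. Sum: 1
Gen 10: crossing 1x3. Both 2&3? no. Sum: 1
Gen 11: crossing 3x1. Both 2&3? no. Sum: 1
Gen 12: 3 under 2. Both 2&3? yes. Contrib: +1. Sum: 2
Gen 13: crossing 1x2. Both 2&3? no. Sum: 2
Gen 14: crossing 2x1. Both 2&3? no. Sum: 2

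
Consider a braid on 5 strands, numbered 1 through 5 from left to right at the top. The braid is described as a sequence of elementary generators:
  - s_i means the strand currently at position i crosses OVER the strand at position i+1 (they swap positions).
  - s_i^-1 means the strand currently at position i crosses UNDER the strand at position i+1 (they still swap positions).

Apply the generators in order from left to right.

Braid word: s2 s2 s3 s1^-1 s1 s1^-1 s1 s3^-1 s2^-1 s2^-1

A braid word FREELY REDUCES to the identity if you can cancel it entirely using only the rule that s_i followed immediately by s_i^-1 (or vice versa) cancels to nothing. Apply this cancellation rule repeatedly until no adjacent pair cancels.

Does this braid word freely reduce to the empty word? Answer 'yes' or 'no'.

Gen 1 (s2): push. Stack: [s2]
Gen 2 (s2): push. Stack: [s2 s2]
Gen 3 (s3): push. Stack: [s2 s2 s3]
Gen 4 (s1^-1): push. Stack: [s2 s2 s3 s1^-1]
Gen 5 (s1): cancels prior s1^-1. Stack: [s2 s2 s3]
Gen 6 (s1^-1): push. Stack: [s2 s2 s3 s1^-1]
Gen 7 (s1): cancels prior s1^-1. Stack: [s2 s2 s3]
Gen 8 (s3^-1): cancels prior s3. Stack: [s2 s2]
Gen 9 (s2^-1): cancels prior s2. Stack: [s2]
Gen 10 (s2^-1): cancels prior s2. Stack: []
Reduced word: (empty)

Answer: yes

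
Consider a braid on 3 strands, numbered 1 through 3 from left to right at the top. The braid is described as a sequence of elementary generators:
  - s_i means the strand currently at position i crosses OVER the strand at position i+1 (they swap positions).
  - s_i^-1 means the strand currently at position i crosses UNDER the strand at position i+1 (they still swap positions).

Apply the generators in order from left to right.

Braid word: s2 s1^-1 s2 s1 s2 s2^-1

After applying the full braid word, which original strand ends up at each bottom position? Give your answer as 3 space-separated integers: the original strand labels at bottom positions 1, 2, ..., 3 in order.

Gen 1 (s2): strand 2 crosses over strand 3. Perm now: [1 3 2]
Gen 2 (s1^-1): strand 1 crosses under strand 3. Perm now: [3 1 2]
Gen 3 (s2): strand 1 crosses over strand 2. Perm now: [3 2 1]
Gen 4 (s1): strand 3 crosses over strand 2. Perm now: [2 3 1]
Gen 5 (s2): strand 3 crosses over strand 1. Perm now: [2 1 3]
Gen 6 (s2^-1): strand 1 crosses under strand 3. Perm now: [2 3 1]

Answer: 2 3 1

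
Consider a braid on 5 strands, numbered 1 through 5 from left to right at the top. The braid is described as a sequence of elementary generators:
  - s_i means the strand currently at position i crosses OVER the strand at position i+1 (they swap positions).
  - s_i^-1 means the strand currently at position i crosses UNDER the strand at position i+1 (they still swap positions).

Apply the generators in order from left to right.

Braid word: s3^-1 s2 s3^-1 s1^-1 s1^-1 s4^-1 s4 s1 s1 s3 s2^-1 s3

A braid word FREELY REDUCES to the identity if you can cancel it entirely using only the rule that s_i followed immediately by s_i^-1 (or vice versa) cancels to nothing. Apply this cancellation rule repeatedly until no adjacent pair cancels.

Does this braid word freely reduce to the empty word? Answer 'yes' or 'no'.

Answer: yes

Derivation:
Gen 1 (s3^-1): push. Stack: [s3^-1]
Gen 2 (s2): push. Stack: [s3^-1 s2]
Gen 3 (s3^-1): push. Stack: [s3^-1 s2 s3^-1]
Gen 4 (s1^-1): push. Stack: [s3^-1 s2 s3^-1 s1^-1]
Gen 5 (s1^-1): push. Stack: [s3^-1 s2 s3^-1 s1^-1 s1^-1]
Gen 6 (s4^-1): push. Stack: [s3^-1 s2 s3^-1 s1^-1 s1^-1 s4^-1]
Gen 7 (s4): cancels prior s4^-1. Stack: [s3^-1 s2 s3^-1 s1^-1 s1^-1]
Gen 8 (s1): cancels prior s1^-1. Stack: [s3^-1 s2 s3^-1 s1^-1]
Gen 9 (s1): cancels prior s1^-1. Stack: [s3^-1 s2 s3^-1]
Gen 10 (s3): cancels prior s3^-1. Stack: [s3^-1 s2]
Gen 11 (s2^-1): cancels prior s2. Stack: [s3^-1]
Gen 12 (s3): cancels prior s3^-1. Stack: []
Reduced word: (empty)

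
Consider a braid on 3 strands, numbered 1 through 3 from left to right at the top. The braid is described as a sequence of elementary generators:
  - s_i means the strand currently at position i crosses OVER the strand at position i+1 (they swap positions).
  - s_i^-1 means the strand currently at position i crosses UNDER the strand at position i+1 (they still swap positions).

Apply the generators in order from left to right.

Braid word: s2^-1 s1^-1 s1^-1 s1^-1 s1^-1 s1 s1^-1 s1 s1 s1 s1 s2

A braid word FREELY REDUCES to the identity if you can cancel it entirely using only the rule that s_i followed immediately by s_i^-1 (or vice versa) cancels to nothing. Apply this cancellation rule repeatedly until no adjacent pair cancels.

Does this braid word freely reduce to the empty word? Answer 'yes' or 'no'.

Gen 1 (s2^-1): push. Stack: [s2^-1]
Gen 2 (s1^-1): push. Stack: [s2^-1 s1^-1]
Gen 3 (s1^-1): push. Stack: [s2^-1 s1^-1 s1^-1]
Gen 4 (s1^-1): push. Stack: [s2^-1 s1^-1 s1^-1 s1^-1]
Gen 5 (s1^-1): push. Stack: [s2^-1 s1^-1 s1^-1 s1^-1 s1^-1]
Gen 6 (s1): cancels prior s1^-1. Stack: [s2^-1 s1^-1 s1^-1 s1^-1]
Gen 7 (s1^-1): push. Stack: [s2^-1 s1^-1 s1^-1 s1^-1 s1^-1]
Gen 8 (s1): cancels prior s1^-1. Stack: [s2^-1 s1^-1 s1^-1 s1^-1]
Gen 9 (s1): cancels prior s1^-1. Stack: [s2^-1 s1^-1 s1^-1]
Gen 10 (s1): cancels prior s1^-1. Stack: [s2^-1 s1^-1]
Gen 11 (s1): cancels prior s1^-1. Stack: [s2^-1]
Gen 12 (s2): cancels prior s2^-1. Stack: []
Reduced word: (empty)

Answer: yes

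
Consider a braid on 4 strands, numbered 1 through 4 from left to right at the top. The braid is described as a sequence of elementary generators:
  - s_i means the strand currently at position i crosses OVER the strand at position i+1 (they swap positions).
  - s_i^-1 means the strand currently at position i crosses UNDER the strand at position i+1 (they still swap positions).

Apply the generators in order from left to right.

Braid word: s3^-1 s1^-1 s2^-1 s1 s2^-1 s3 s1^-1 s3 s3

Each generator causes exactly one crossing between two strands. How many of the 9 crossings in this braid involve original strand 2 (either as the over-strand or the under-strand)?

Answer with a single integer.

Gen 1: crossing 3x4. Involves strand 2? no. Count so far: 0
Gen 2: crossing 1x2. Involves strand 2? yes. Count so far: 1
Gen 3: crossing 1x4. Involves strand 2? no. Count so far: 1
Gen 4: crossing 2x4. Involves strand 2? yes. Count so far: 2
Gen 5: crossing 2x1. Involves strand 2? yes. Count so far: 3
Gen 6: crossing 2x3. Involves strand 2? yes. Count so far: 4
Gen 7: crossing 4x1. Involves strand 2? no. Count so far: 4
Gen 8: crossing 3x2. Involves strand 2? yes. Count so far: 5
Gen 9: crossing 2x3. Involves strand 2? yes. Count so far: 6

Answer: 6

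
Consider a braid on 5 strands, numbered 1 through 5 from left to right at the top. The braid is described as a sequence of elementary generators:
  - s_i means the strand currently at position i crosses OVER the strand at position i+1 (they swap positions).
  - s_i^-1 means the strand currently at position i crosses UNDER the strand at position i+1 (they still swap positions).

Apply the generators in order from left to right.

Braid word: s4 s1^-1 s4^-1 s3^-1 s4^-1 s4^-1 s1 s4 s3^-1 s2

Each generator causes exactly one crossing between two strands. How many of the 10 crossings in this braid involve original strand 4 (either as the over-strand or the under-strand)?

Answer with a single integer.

Answer: 4

Derivation:
Gen 1: crossing 4x5. Involves strand 4? yes. Count so far: 1
Gen 2: crossing 1x2. Involves strand 4? no. Count so far: 1
Gen 3: crossing 5x4. Involves strand 4? yes. Count so far: 2
Gen 4: crossing 3x4. Involves strand 4? yes. Count so far: 3
Gen 5: crossing 3x5. Involves strand 4? no. Count so far: 3
Gen 6: crossing 5x3. Involves strand 4? no. Count so far: 3
Gen 7: crossing 2x1. Involves strand 4? no. Count so far: 3
Gen 8: crossing 3x5. Involves strand 4? no. Count so far: 3
Gen 9: crossing 4x5. Involves strand 4? yes. Count so far: 4
Gen 10: crossing 2x5. Involves strand 4? no. Count so far: 4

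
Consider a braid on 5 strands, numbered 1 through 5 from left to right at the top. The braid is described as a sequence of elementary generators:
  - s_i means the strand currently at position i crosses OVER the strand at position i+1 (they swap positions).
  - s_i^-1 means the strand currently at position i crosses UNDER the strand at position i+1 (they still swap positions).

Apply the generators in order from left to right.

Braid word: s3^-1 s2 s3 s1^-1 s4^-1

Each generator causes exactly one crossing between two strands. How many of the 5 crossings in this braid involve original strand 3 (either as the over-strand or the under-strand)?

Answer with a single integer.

Answer: 2

Derivation:
Gen 1: crossing 3x4. Involves strand 3? yes. Count so far: 1
Gen 2: crossing 2x4. Involves strand 3? no. Count so far: 1
Gen 3: crossing 2x3. Involves strand 3? yes. Count so far: 2
Gen 4: crossing 1x4. Involves strand 3? no. Count so far: 2
Gen 5: crossing 2x5. Involves strand 3? no. Count so far: 2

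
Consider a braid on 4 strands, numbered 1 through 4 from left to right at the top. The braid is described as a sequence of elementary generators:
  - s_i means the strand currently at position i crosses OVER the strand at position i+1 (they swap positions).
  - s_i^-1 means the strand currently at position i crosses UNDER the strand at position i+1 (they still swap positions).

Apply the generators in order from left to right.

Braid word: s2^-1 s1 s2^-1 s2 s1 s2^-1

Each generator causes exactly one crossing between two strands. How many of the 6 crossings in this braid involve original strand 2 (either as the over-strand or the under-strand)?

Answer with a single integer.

Gen 1: crossing 2x3. Involves strand 2? yes. Count so far: 1
Gen 2: crossing 1x3. Involves strand 2? no. Count so far: 1
Gen 3: crossing 1x2. Involves strand 2? yes. Count so far: 2
Gen 4: crossing 2x1. Involves strand 2? yes. Count so far: 3
Gen 5: crossing 3x1. Involves strand 2? no. Count so far: 3
Gen 6: crossing 3x2. Involves strand 2? yes. Count so far: 4

Answer: 4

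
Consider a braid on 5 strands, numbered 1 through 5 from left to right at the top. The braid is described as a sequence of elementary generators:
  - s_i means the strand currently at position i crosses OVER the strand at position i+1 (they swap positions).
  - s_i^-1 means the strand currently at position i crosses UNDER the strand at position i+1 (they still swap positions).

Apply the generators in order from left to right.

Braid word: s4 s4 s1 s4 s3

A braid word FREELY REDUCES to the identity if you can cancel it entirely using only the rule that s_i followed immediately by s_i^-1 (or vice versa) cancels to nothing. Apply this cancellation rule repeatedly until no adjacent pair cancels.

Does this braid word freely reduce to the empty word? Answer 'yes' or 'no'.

Answer: no

Derivation:
Gen 1 (s4): push. Stack: [s4]
Gen 2 (s4): push. Stack: [s4 s4]
Gen 3 (s1): push. Stack: [s4 s4 s1]
Gen 4 (s4): push. Stack: [s4 s4 s1 s4]
Gen 5 (s3): push. Stack: [s4 s4 s1 s4 s3]
Reduced word: s4 s4 s1 s4 s3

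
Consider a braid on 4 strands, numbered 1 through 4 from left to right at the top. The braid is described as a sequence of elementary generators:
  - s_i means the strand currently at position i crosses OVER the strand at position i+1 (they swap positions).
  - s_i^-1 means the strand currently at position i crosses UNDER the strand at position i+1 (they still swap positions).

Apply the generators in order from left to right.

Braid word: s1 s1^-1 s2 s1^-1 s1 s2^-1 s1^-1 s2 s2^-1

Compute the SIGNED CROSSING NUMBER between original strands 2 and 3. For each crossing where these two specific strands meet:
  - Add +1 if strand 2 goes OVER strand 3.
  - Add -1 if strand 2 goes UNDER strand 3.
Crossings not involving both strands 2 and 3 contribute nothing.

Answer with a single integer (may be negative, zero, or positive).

Gen 1: crossing 1x2. Both 2&3? no. Sum: 0
Gen 2: crossing 2x1. Both 2&3? no. Sum: 0
Gen 3: 2 over 3. Both 2&3? yes. Contrib: +1. Sum: 1
Gen 4: crossing 1x3. Both 2&3? no. Sum: 1
Gen 5: crossing 3x1. Both 2&3? no. Sum: 1
Gen 6: 3 under 2. Both 2&3? yes. Contrib: +1. Sum: 2
Gen 7: crossing 1x2. Both 2&3? no. Sum: 2
Gen 8: crossing 1x3. Both 2&3? no. Sum: 2
Gen 9: crossing 3x1. Both 2&3? no. Sum: 2

Answer: 2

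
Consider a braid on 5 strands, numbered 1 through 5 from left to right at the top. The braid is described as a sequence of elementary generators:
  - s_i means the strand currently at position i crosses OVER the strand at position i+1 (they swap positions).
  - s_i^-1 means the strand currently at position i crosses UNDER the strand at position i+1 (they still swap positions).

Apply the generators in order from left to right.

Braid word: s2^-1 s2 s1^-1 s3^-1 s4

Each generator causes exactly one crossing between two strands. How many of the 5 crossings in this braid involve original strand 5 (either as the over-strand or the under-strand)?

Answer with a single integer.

Gen 1: crossing 2x3. Involves strand 5? no. Count so far: 0
Gen 2: crossing 3x2. Involves strand 5? no. Count so far: 0
Gen 3: crossing 1x2. Involves strand 5? no. Count so far: 0
Gen 4: crossing 3x4. Involves strand 5? no. Count so far: 0
Gen 5: crossing 3x5. Involves strand 5? yes. Count so far: 1

Answer: 1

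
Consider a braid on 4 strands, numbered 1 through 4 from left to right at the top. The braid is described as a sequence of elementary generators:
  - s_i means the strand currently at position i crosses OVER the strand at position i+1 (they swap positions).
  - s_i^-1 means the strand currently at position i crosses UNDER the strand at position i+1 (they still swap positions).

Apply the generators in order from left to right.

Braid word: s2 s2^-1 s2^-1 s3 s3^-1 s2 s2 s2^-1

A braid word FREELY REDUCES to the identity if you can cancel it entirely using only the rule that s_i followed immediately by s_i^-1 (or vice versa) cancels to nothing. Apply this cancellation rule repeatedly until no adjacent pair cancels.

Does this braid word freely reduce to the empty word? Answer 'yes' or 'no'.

Answer: yes

Derivation:
Gen 1 (s2): push. Stack: [s2]
Gen 2 (s2^-1): cancels prior s2. Stack: []
Gen 3 (s2^-1): push. Stack: [s2^-1]
Gen 4 (s3): push. Stack: [s2^-1 s3]
Gen 5 (s3^-1): cancels prior s3. Stack: [s2^-1]
Gen 6 (s2): cancels prior s2^-1. Stack: []
Gen 7 (s2): push. Stack: [s2]
Gen 8 (s2^-1): cancels prior s2. Stack: []
Reduced word: (empty)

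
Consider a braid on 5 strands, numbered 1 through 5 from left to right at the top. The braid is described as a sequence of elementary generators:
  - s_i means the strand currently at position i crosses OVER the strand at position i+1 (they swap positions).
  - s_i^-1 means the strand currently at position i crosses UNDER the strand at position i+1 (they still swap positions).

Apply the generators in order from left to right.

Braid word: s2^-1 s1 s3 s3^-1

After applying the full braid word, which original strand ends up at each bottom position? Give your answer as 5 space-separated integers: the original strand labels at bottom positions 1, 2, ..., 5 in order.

Answer: 3 1 2 4 5

Derivation:
Gen 1 (s2^-1): strand 2 crosses under strand 3. Perm now: [1 3 2 4 5]
Gen 2 (s1): strand 1 crosses over strand 3. Perm now: [3 1 2 4 5]
Gen 3 (s3): strand 2 crosses over strand 4. Perm now: [3 1 4 2 5]
Gen 4 (s3^-1): strand 4 crosses under strand 2. Perm now: [3 1 2 4 5]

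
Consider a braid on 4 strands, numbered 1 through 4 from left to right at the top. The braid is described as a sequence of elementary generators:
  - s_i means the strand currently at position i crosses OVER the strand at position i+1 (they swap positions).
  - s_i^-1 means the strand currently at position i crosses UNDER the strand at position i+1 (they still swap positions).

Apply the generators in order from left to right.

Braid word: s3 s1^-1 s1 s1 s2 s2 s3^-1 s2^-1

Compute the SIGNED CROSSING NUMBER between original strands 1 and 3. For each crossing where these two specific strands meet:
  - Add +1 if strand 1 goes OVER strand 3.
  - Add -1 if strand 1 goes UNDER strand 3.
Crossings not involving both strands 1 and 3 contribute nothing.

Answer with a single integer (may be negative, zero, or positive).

Gen 1: crossing 3x4. Both 1&3? no. Sum: 0
Gen 2: crossing 1x2. Both 1&3? no. Sum: 0
Gen 3: crossing 2x1. Both 1&3? no. Sum: 0
Gen 4: crossing 1x2. Both 1&3? no. Sum: 0
Gen 5: crossing 1x4. Both 1&3? no. Sum: 0
Gen 6: crossing 4x1. Both 1&3? no. Sum: 0
Gen 7: crossing 4x3. Both 1&3? no. Sum: 0
Gen 8: 1 under 3. Both 1&3? yes. Contrib: -1. Sum: -1

Answer: -1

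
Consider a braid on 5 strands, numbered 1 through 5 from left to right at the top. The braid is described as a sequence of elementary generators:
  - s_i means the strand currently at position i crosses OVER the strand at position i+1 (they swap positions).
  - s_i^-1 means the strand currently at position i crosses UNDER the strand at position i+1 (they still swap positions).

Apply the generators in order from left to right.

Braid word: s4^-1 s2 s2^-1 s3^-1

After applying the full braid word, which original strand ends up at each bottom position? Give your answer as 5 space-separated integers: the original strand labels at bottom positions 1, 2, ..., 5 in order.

Gen 1 (s4^-1): strand 4 crosses under strand 5. Perm now: [1 2 3 5 4]
Gen 2 (s2): strand 2 crosses over strand 3. Perm now: [1 3 2 5 4]
Gen 3 (s2^-1): strand 3 crosses under strand 2. Perm now: [1 2 3 5 4]
Gen 4 (s3^-1): strand 3 crosses under strand 5. Perm now: [1 2 5 3 4]

Answer: 1 2 5 3 4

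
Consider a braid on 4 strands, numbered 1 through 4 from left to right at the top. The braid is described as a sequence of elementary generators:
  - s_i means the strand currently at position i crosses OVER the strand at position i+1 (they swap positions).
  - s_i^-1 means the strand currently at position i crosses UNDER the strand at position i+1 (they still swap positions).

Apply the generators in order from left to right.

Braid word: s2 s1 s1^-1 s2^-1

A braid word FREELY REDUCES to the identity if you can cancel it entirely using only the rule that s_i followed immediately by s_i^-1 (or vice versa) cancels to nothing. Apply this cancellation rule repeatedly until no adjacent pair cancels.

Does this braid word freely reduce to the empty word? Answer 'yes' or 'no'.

Gen 1 (s2): push. Stack: [s2]
Gen 2 (s1): push. Stack: [s2 s1]
Gen 3 (s1^-1): cancels prior s1. Stack: [s2]
Gen 4 (s2^-1): cancels prior s2. Stack: []
Reduced word: (empty)

Answer: yes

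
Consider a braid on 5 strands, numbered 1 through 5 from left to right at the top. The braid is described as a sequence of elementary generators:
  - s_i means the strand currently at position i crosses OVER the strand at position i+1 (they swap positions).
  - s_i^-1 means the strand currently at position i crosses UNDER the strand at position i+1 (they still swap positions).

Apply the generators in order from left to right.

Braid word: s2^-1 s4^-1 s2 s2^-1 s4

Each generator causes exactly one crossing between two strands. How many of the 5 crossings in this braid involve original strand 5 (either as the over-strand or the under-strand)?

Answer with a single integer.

Gen 1: crossing 2x3. Involves strand 5? no. Count so far: 0
Gen 2: crossing 4x5. Involves strand 5? yes. Count so far: 1
Gen 3: crossing 3x2. Involves strand 5? no. Count so far: 1
Gen 4: crossing 2x3. Involves strand 5? no. Count so far: 1
Gen 5: crossing 5x4. Involves strand 5? yes. Count so far: 2

Answer: 2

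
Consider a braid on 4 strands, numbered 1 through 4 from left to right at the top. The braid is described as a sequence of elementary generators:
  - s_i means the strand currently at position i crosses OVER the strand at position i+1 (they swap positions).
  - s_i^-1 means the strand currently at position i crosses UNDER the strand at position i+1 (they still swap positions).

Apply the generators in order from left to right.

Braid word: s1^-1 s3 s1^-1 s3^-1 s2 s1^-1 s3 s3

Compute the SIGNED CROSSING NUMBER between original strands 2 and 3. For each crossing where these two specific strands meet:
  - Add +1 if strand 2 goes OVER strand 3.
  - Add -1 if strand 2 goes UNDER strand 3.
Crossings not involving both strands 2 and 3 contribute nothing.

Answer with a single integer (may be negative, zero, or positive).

Answer: 1

Derivation:
Gen 1: crossing 1x2. Both 2&3? no. Sum: 0
Gen 2: crossing 3x4. Both 2&3? no. Sum: 0
Gen 3: crossing 2x1. Both 2&3? no. Sum: 0
Gen 4: crossing 4x3. Both 2&3? no. Sum: 0
Gen 5: 2 over 3. Both 2&3? yes. Contrib: +1. Sum: 1
Gen 6: crossing 1x3. Both 2&3? no. Sum: 1
Gen 7: crossing 2x4. Both 2&3? no. Sum: 1
Gen 8: crossing 4x2. Both 2&3? no. Sum: 1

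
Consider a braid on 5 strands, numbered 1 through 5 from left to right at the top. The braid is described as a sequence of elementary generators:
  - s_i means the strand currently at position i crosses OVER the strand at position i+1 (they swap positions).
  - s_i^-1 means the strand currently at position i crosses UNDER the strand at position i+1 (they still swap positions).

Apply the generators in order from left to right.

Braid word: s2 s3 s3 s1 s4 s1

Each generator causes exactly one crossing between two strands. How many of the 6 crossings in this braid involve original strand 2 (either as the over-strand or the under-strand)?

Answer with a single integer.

Answer: 3

Derivation:
Gen 1: crossing 2x3. Involves strand 2? yes. Count so far: 1
Gen 2: crossing 2x4. Involves strand 2? yes. Count so far: 2
Gen 3: crossing 4x2. Involves strand 2? yes. Count so far: 3
Gen 4: crossing 1x3. Involves strand 2? no. Count so far: 3
Gen 5: crossing 4x5. Involves strand 2? no. Count so far: 3
Gen 6: crossing 3x1. Involves strand 2? no. Count so far: 3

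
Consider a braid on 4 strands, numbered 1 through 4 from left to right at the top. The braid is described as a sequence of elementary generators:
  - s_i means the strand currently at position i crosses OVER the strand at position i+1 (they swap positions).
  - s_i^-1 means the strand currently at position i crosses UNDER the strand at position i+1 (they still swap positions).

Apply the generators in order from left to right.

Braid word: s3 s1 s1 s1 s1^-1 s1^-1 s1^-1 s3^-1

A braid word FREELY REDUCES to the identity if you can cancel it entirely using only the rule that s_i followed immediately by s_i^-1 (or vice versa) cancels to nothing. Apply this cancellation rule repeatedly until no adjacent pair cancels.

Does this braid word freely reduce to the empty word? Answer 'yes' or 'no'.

Gen 1 (s3): push. Stack: [s3]
Gen 2 (s1): push. Stack: [s3 s1]
Gen 3 (s1): push. Stack: [s3 s1 s1]
Gen 4 (s1): push. Stack: [s3 s1 s1 s1]
Gen 5 (s1^-1): cancels prior s1. Stack: [s3 s1 s1]
Gen 6 (s1^-1): cancels prior s1. Stack: [s3 s1]
Gen 7 (s1^-1): cancels prior s1. Stack: [s3]
Gen 8 (s3^-1): cancels prior s3. Stack: []
Reduced word: (empty)

Answer: yes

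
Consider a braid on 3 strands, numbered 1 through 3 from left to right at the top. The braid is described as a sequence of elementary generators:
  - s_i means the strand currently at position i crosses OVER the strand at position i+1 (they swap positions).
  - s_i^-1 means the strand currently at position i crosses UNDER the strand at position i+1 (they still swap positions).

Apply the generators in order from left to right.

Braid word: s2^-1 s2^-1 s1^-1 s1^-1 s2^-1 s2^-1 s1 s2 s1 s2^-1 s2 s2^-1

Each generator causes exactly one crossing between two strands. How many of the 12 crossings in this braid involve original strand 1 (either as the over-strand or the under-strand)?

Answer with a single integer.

Answer: 7

Derivation:
Gen 1: crossing 2x3. Involves strand 1? no. Count so far: 0
Gen 2: crossing 3x2. Involves strand 1? no. Count so far: 0
Gen 3: crossing 1x2. Involves strand 1? yes. Count so far: 1
Gen 4: crossing 2x1. Involves strand 1? yes. Count so far: 2
Gen 5: crossing 2x3. Involves strand 1? no. Count so far: 2
Gen 6: crossing 3x2. Involves strand 1? no. Count so far: 2
Gen 7: crossing 1x2. Involves strand 1? yes. Count so far: 3
Gen 8: crossing 1x3. Involves strand 1? yes. Count so far: 4
Gen 9: crossing 2x3. Involves strand 1? no. Count so far: 4
Gen 10: crossing 2x1. Involves strand 1? yes. Count so far: 5
Gen 11: crossing 1x2. Involves strand 1? yes. Count so far: 6
Gen 12: crossing 2x1. Involves strand 1? yes. Count so far: 7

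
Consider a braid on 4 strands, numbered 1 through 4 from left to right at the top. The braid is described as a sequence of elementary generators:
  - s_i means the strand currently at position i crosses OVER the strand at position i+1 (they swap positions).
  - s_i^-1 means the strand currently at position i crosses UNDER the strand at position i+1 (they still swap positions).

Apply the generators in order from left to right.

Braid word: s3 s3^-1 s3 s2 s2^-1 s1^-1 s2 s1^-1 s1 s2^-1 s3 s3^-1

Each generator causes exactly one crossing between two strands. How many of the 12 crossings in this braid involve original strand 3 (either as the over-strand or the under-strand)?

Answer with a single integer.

Gen 1: crossing 3x4. Involves strand 3? yes. Count so far: 1
Gen 2: crossing 4x3. Involves strand 3? yes. Count so far: 2
Gen 3: crossing 3x4. Involves strand 3? yes. Count so far: 3
Gen 4: crossing 2x4. Involves strand 3? no. Count so far: 3
Gen 5: crossing 4x2. Involves strand 3? no. Count so far: 3
Gen 6: crossing 1x2. Involves strand 3? no. Count so far: 3
Gen 7: crossing 1x4. Involves strand 3? no. Count so far: 3
Gen 8: crossing 2x4. Involves strand 3? no. Count so far: 3
Gen 9: crossing 4x2. Involves strand 3? no. Count so far: 3
Gen 10: crossing 4x1. Involves strand 3? no. Count so far: 3
Gen 11: crossing 4x3. Involves strand 3? yes. Count so far: 4
Gen 12: crossing 3x4. Involves strand 3? yes. Count so far: 5

Answer: 5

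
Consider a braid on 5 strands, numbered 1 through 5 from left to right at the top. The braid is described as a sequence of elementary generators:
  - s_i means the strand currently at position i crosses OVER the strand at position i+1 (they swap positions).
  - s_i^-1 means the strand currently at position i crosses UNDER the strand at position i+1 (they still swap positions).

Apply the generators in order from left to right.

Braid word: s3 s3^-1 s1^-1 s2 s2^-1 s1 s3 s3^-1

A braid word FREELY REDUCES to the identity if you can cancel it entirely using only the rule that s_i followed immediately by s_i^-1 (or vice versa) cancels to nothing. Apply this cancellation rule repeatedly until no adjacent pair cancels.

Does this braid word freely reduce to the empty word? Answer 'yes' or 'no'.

Answer: yes

Derivation:
Gen 1 (s3): push. Stack: [s3]
Gen 2 (s3^-1): cancels prior s3. Stack: []
Gen 3 (s1^-1): push. Stack: [s1^-1]
Gen 4 (s2): push. Stack: [s1^-1 s2]
Gen 5 (s2^-1): cancels prior s2. Stack: [s1^-1]
Gen 6 (s1): cancels prior s1^-1. Stack: []
Gen 7 (s3): push. Stack: [s3]
Gen 8 (s3^-1): cancels prior s3. Stack: []
Reduced word: (empty)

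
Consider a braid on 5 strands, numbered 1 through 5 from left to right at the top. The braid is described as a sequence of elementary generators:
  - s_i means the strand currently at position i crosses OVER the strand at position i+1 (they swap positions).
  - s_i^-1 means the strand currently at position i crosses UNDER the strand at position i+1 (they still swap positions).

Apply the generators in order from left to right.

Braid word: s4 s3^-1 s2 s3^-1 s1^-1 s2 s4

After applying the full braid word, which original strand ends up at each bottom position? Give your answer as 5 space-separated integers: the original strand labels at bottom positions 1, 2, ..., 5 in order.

Gen 1 (s4): strand 4 crosses over strand 5. Perm now: [1 2 3 5 4]
Gen 2 (s3^-1): strand 3 crosses under strand 5. Perm now: [1 2 5 3 4]
Gen 3 (s2): strand 2 crosses over strand 5. Perm now: [1 5 2 3 4]
Gen 4 (s3^-1): strand 2 crosses under strand 3. Perm now: [1 5 3 2 4]
Gen 5 (s1^-1): strand 1 crosses under strand 5. Perm now: [5 1 3 2 4]
Gen 6 (s2): strand 1 crosses over strand 3. Perm now: [5 3 1 2 4]
Gen 7 (s4): strand 2 crosses over strand 4. Perm now: [5 3 1 4 2]

Answer: 5 3 1 4 2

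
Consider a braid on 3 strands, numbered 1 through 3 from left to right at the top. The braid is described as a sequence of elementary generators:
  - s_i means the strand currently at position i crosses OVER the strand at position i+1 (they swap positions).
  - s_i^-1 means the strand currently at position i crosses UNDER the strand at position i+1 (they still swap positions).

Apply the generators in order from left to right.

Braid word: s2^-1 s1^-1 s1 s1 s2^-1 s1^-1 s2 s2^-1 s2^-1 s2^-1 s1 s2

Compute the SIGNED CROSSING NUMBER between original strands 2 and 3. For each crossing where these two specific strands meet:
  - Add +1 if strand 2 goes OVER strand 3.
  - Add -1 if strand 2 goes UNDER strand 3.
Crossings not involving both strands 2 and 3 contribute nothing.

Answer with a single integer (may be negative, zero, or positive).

Answer: 1

Derivation:
Gen 1: 2 under 3. Both 2&3? yes. Contrib: -1. Sum: -1
Gen 2: crossing 1x3. Both 2&3? no. Sum: -1
Gen 3: crossing 3x1. Both 2&3? no. Sum: -1
Gen 4: crossing 1x3. Both 2&3? no. Sum: -1
Gen 5: crossing 1x2. Both 2&3? no. Sum: -1
Gen 6: 3 under 2. Both 2&3? yes. Contrib: +1. Sum: 0
Gen 7: crossing 3x1. Both 2&3? no. Sum: 0
Gen 8: crossing 1x3. Both 2&3? no. Sum: 0
Gen 9: crossing 3x1. Both 2&3? no. Sum: 0
Gen 10: crossing 1x3. Both 2&3? no. Sum: 0
Gen 11: 2 over 3. Both 2&3? yes. Contrib: +1. Sum: 1
Gen 12: crossing 2x1. Both 2&3? no. Sum: 1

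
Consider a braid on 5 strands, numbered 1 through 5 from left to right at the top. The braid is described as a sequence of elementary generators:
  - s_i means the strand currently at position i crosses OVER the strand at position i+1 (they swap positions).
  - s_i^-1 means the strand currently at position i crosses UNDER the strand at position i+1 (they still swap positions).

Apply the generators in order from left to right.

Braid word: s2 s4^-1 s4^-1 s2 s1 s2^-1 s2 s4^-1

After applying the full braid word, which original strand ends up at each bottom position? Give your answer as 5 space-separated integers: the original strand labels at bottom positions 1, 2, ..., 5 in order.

Answer: 2 1 3 5 4

Derivation:
Gen 1 (s2): strand 2 crosses over strand 3. Perm now: [1 3 2 4 5]
Gen 2 (s4^-1): strand 4 crosses under strand 5. Perm now: [1 3 2 5 4]
Gen 3 (s4^-1): strand 5 crosses under strand 4. Perm now: [1 3 2 4 5]
Gen 4 (s2): strand 3 crosses over strand 2. Perm now: [1 2 3 4 5]
Gen 5 (s1): strand 1 crosses over strand 2. Perm now: [2 1 3 4 5]
Gen 6 (s2^-1): strand 1 crosses under strand 3. Perm now: [2 3 1 4 5]
Gen 7 (s2): strand 3 crosses over strand 1. Perm now: [2 1 3 4 5]
Gen 8 (s4^-1): strand 4 crosses under strand 5. Perm now: [2 1 3 5 4]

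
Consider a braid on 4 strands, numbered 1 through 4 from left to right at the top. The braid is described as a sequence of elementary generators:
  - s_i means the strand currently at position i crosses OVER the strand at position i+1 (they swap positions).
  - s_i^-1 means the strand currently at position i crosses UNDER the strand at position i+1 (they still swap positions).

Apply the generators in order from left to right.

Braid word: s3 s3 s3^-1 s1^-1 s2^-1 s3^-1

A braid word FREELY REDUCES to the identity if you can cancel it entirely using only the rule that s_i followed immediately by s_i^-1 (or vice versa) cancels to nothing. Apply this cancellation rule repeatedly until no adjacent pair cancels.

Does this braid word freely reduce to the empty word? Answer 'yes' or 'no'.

Answer: no

Derivation:
Gen 1 (s3): push. Stack: [s3]
Gen 2 (s3): push. Stack: [s3 s3]
Gen 3 (s3^-1): cancels prior s3. Stack: [s3]
Gen 4 (s1^-1): push. Stack: [s3 s1^-1]
Gen 5 (s2^-1): push. Stack: [s3 s1^-1 s2^-1]
Gen 6 (s3^-1): push. Stack: [s3 s1^-1 s2^-1 s3^-1]
Reduced word: s3 s1^-1 s2^-1 s3^-1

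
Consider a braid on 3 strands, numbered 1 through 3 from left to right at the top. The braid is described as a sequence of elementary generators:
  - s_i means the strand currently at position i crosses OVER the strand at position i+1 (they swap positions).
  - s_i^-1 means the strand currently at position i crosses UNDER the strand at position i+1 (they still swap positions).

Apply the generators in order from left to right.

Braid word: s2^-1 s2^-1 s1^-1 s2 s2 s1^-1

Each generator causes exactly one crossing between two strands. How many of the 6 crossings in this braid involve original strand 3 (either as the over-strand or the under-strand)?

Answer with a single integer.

Gen 1: crossing 2x3. Involves strand 3? yes. Count so far: 1
Gen 2: crossing 3x2. Involves strand 3? yes. Count so far: 2
Gen 3: crossing 1x2. Involves strand 3? no. Count so far: 2
Gen 4: crossing 1x3. Involves strand 3? yes. Count so far: 3
Gen 5: crossing 3x1. Involves strand 3? yes. Count so far: 4
Gen 6: crossing 2x1. Involves strand 3? no. Count so far: 4

Answer: 4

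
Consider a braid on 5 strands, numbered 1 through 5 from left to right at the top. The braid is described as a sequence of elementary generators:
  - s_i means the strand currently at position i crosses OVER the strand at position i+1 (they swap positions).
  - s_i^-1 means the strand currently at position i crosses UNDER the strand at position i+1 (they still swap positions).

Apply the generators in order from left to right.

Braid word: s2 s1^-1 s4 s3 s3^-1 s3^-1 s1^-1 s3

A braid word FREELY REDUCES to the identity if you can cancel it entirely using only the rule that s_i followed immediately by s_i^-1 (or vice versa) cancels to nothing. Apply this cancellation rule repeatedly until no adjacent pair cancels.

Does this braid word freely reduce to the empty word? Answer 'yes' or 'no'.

Gen 1 (s2): push. Stack: [s2]
Gen 2 (s1^-1): push. Stack: [s2 s1^-1]
Gen 3 (s4): push. Stack: [s2 s1^-1 s4]
Gen 4 (s3): push. Stack: [s2 s1^-1 s4 s3]
Gen 5 (s3^-1): cancels prior s3. Stack: [s2 s1^-1 s4]
Gen 6 (s3^-1): push. Stack: [s2 s1^-1 s4 s3^-1]
Gen 7 (s1^-1): push. Stack: [s2 s1^-1 s4 s3^-1 s1^-1]
Gen 8 (s3): push. Stack: [s2 s1^-1 s4 s3^-1 s1^-1 s3]
Reduced word: s2 s1^-1 s4 s3^-1 s1^-1 s3

Answer: no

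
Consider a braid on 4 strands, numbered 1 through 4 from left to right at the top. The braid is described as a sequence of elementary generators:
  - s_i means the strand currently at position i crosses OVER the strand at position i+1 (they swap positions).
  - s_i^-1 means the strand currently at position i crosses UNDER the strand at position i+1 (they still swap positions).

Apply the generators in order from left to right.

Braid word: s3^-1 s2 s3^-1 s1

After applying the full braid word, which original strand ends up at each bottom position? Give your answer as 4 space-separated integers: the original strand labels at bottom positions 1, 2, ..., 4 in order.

Gen 1 (s3^-1): strand 3 crosses under strand 4. Perm now: [1 2 4 3]
Gen 2 (s2): strand 2 crosses over strand 4. Perm now: [1 4 2 3]
Gen 3 (s3^-1): strand 2 crosses under strand 3. Perm now: [1 4 3 2]
Gen 4 (s1): strand 1 crosses over strand 4. Perm now: [4 1 3 2]

Answer: 4 1 3 2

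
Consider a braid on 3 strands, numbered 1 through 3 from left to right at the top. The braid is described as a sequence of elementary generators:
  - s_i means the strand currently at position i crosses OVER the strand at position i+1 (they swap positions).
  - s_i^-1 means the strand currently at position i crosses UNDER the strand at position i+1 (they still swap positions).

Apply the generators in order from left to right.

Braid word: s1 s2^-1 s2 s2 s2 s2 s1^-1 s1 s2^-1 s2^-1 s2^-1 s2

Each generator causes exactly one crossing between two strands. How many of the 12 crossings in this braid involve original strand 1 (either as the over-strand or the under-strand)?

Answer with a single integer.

Gen 1: crossing 1x2. Involves strand 1? yes. Count so far: 1
Gen 2: crossing 1x3. Involves strand 1? yes. Count so far: 2
Gen 3: crossing 3x1. Involves strand 1? yes. Count so far: 3
Gen 4: crossing 1x3. Involves strand 1? yes. Count so far: 4
Gen 5: crossing 3x1. Involves strand 1? yes. Count so far: 5
Gen 6: crossing 1x3. Involves strand 1? yes. Count so far: 6
Gen 7: crossing 2x3. Involves strand 1? no. Count so far: 6
Gen 8: crossing 3x2. Involves strand 1? no. Count so far: 6
Gen 9: crossing 3x1. Involves strand 1? yes. Count so far: 7
Gen 10: crossing 1x3. Involves strand 1? yes. Count so far: 8
Gen 11: crossing 3x1. Involves strand 1? yes. Count so far: 9
Gen 12: crossing 1x3. Involves strand 1? yes. Count so far: 10

Answer: 10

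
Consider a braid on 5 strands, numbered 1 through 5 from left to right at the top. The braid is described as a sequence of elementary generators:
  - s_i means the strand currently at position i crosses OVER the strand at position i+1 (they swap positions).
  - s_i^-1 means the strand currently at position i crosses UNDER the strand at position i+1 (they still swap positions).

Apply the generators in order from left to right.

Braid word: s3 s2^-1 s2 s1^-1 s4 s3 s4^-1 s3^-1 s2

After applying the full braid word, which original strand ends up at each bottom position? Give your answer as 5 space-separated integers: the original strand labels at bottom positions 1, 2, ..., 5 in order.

Answer: 2 3 1 5 4

Derivation:
Gen 1 (s3): strand 3 crosses over strand 4. Perm now: [1 2 4 3 5]
Gen 2 (s2^-1): strand 2 crosses under strand 4. Perm now: [1 4 2 3 5]
Gen 3 (s2): strand 4 crosses over strand 2. Perm now: [1 2 4 3 5]
Gen 4 (s1^-1): strand 1 crosses under strand 2. Perm now: [2 1 4 3 5]
Gen 5 (s4): strand 3 crosses over strand 5. Perm now: [2 1 4 5 3]
Gen 6 (s3): strand 4 crosses over strand 5. Perm now: [2 1 5 4 3]
Gen 7 (s4^-1): strand 4 crosses under strand 3. Perm now: [2 1 5 3 4]
Gen 8 (s3^-1): strand 5 crosses under strand 3. Perm now: [2 1 3 5 4]
Gen 9 (s2): strand 1 crosses over strand 3. Perm now: [2 3 1 5 4]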